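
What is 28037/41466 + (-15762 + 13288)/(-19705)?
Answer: 655055969/817087530 ≈ 0.80170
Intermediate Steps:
28037/41466 + (-15762 + 13288)/(-19705) = 28037*(1/41466) - 2474*(-1/19705) = 28037/41466 + 2474/19705 = 655055969/817087530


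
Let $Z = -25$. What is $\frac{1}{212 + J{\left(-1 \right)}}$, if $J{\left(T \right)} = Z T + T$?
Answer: $\frac{1}{236} \approx 0.0042373$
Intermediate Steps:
$J{\left(T \right)} = - 24 T$ ($J{\left(T \right)} = - 25 T + T = - 24 T$)
$\frac{1}{212 + J{\left(-1 \right)}} = \frac{1}{212 - -24} = \frac{1}{212 + 24} = \frac{1}{236}$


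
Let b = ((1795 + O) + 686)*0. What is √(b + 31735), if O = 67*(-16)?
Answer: √31735 ≈ 178.14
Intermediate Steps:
O = -1072
b = 0 (b = ((1795 - 1072) + 686)*0 = (723 + 686)*0 = 1409*0 = 0)
√(b + 31735) = √(0 + 31735) = √31735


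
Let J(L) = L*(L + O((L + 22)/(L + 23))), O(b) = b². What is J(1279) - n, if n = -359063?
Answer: 3383934077095/1695204 ≈ 1.9962e+6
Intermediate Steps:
J(L) = L*(L + (22 + L)²/(23 + L)²) (J(L) = L*(L + ((L + 22)/(L + 23))²) = L*(L + ((22 + L)/(23 + L))²) = L*(L + (22 + L)²/(23 + L)²))
J(1279) - n = (1279² + 1279*(22 + 1279)²/(23 + 1279)²) - 1*(-359063) = (1635841 + 1279*1301²/1302²) + 359063 = (1635841 + 1279*1692601*(1/1695204)) + 359063 = (1635841 + 2164836679/1695204) + 359063 = 2775249043243/1695204 + 359063 = 3383934077095/1695204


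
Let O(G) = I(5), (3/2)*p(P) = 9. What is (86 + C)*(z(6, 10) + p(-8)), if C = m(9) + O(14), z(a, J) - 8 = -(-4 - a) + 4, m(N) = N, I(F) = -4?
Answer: 2548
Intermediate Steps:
p(P) = 6 (p(P) = (2/3)*9 = 6)
z(a, J) = 16 + a (z(a, J) = 8 + (-(-4 - a) + 4) = 8 + ((4 + a) + 4) = 8 + (8 + a) = 16 + a)
O(G) = -4
C = 5 (C = 9 - 4 = 5)
(86 + C)*(z(6, 10) + p(-8)) = (86 + 5)*((16 + 6) + 6) = 91*(22 + 6) = 91*28 = 2548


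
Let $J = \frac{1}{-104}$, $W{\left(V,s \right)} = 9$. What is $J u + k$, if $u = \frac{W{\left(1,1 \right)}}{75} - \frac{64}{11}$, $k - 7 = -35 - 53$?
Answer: $- \frac{2315033}{28600} \approx -80.945$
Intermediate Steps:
$J = - \frac{1}{104} \approx -0.0096154$
$k = -81$ ($k = 7 - 88 = -81$)
$u = - \frac{1567}{275}$ ($u = \frac{9}{75} - \frac{64}{11} = 9 \cdot \frac{1}{75} - \frac{64}{11} = \frac{3}{25} - \frac{64}{11} = - \frac{1567}{275} \approx -5.6982$)
$J u + k = \left(- \frac{1}{104}\right) \left(- \frac{1567}{275}\right) - 81 = \frac{1567}{28600} - 81 = - \frac{2315033}{28600}$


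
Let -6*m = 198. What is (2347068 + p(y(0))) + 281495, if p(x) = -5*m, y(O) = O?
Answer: 2628728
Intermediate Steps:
m = -33 (m = -⅙*198 = -33)
p(x) = 165 (p(x) = -5*(-33) = 165)
(2347068 + p(y(0))) + 281495 = (2347068 + 165) + 281495 = 2347233 + 281495 = 2628728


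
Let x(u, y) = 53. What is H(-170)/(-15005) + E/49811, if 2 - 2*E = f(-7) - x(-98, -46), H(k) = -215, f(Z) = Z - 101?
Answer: 4772909/298965622 ≈ 0.015965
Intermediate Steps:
f(Z) = -101 + Z
E = 163/2 (E = 1 - ((-101 - 7) - 1*53)/2 = 1 - (-108 - 53)/2 = 1 - ½*(-161) = 1 + 161/2 = 163/2 ≈ 81.500)
H(-170)/(-15005) + E/49811 = -215/(-15005) + (163/2)/49811 = -215*(-1/15005) + (163/2)*(1/49811) = 43/3001 + 163/99622 = 4772909/298965622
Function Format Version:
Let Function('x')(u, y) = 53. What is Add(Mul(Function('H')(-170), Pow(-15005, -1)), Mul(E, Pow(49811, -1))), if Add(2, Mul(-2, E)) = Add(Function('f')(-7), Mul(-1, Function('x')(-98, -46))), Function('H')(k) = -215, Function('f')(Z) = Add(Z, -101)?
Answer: Rational(4772909, 298965622) ≈ 0.015965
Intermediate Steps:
Function('f')(Z) = Add(-101, Z)
E = Rational(163, 2) (E = Add(1, Mul(Rational(-1, 2), Add(Add(-101, -7), Mul(-1, 53)))) = Add(1, Mul(Rational(-1, 2), Add(-108, -53))) = Add(1, Mul(Rational(-1, 2), -161)) = Add(1, Rational(161, 2)) = Rational(163, 2) ≈ 81.500)
Add(Mul(Function('H')(-170), Pow(-15005, -1)), Mul(E, Pow(49811, -1))) = Add(Mul(-215, Pow(-15005, -1)), Mul(Rational(163, 2), Pow(49811, -1))) = Add(Mul(-215, Rational(-1, 15005)), Mul(Rational(163, 2), Rational(1, 49811))) = Add(Rational(43, 3001), Rational(163, 99622)) = Rational(4772909, 298965622)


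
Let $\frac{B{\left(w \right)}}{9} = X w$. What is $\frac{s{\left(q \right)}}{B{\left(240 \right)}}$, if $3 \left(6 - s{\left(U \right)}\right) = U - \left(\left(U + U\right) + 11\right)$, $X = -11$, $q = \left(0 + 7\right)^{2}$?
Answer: $- \frac{13}{11880} \approx -0.0010943$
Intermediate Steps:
$q = 49$ ($q = 7^{2} = 49$)
$B{\left(w \right)} = - 99 w$ ($B{\left(w \right)} = 9 \left(- 11 w\right) = - 99 w$)
$s{\left(U \right)} = \frac{29}{3} + \frac{U}{3}$ ($s{\left(U \right)} = 6 - \frac{U - \left(\left(U + U\right) + 11\right)}{3} = 6 - \frac{U - \left(2 U + 11\right)}{3} = 6 - \frac{U - \left(11 + 2 U\right)}{3} = 6 - \frac{-11 - U}{3} = 6 + \left(\frac{11}{3} + \frac{U}{3}\right) = \frac{29}{3} + \frac{U}{3}$)
$\frac{s{\left(q \right)}}{B{\left(240 \right)}} = \frac{\frac{29}{3} + \frac{1}{3} \cdot 49}{\left(-99\right) 240} = \frac{\frac{29}{3} + \frac{49}{3}}{-23760} = 26 \left(- \frac{1}{23760}\right) = - \frac{13}{11880}$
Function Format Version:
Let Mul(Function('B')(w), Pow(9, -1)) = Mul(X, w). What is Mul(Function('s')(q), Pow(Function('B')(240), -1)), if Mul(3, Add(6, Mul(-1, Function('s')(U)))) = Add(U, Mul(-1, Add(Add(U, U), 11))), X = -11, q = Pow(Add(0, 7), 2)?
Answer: Rational(-13, 11880) ≈ -0.0010943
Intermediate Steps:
q = 49 (q = Pow(7, 2) = 49)
Function('B')(w) = Mul(-99, w) (Function('B')(w) = Mul(9, Mul(-11, w)) = Mul(-99, w))
Function('s')(U) = Add(Rational(29, 3), Mul(Rational(1, 3), U)) (Function('s')(U) = Add(6, Mul(Rational(-1, 3), Add(U, Mul(-1, Add(Add(U, U), 11))))) = Add(6, Mul(Rational(-1, 3), Add(U, Mul(-1, Add(Mul(2, U), 11))))) = Add(6, Mul(Rational(-1, 3), Add(U, Mul(-1, Add(11, Mul(2, U)))))) = Add(6, Mul(Rational(-1, 3), Add(U, Add(-11, Mul(-2, U))))) = Add(6, Mul(Rational(-1, 3), Add(-11, Mul(-1, U)))) = Add(6, Add(Rational(11, 3), Mul(Rational(1, 3), U))) = Add(Rational(29, 3), Mul(Rational(1, 3), U)))
Mul(Function('s')(q), Pow(Function('B')(240), -1)) = Mul(Add(Rational(29, 3), Mul(Rational(1, 3), 49)), Pow(Mul(-99, 240), -1)) = Mul(Add(Rational(29, 3), Rational(49, 3)), Pow(-23760, -1)) = Mul(26, Rational(-1, 23760)) = Rational(-13, 11880)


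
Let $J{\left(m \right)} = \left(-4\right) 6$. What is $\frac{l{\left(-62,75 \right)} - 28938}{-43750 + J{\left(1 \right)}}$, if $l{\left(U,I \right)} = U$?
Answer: $\frac{14500}{21887} \approx 0.66249$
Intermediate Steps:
$J{\left(m \right)} = -24$
$\frac{l{\left(-62,75 \right)} - 28938}{-43750 + J{\left(1 \right)}} = \frac{-62 - 28938}{-43750 - 24} = - \frac{29000}{-43774} = \left(-29000\right) \left(- \frac{1}{43774}\right) = \frac{14500}{21887}$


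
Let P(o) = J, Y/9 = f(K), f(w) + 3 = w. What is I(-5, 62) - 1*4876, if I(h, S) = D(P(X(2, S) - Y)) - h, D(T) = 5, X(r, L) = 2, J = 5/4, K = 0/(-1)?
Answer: -4866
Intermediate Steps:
K = 0 (K = 0*(-1) = 0)
f(w) = -3 + w
J = 5/4 (J = 5*(¼) = 5/4 ≈ 1.2500)
Y = -27 (Y = 9*(-3 + 0) = 9*(-3) = -27)
P(o) = 5/4
I(h, S) = 5 - h
I(-5, 62) - 1*4876 = (5 - 1*(-5)) - 1*4876 = (5 + 5) - 4876 = 10 - 4876 = -4866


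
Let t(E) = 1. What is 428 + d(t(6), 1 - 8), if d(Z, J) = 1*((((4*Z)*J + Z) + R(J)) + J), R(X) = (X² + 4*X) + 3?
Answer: 418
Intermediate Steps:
R(X) = 3 + X² + 4*X
d(Z, J) = 3 + Z + J² + 5*J + 4*J*Z (d(Z, J) = 1*((((4*Z)*J + Z) + (3 + J² + 4*J)) + J) = 1*(((4*J*Z + Z) + (3 + J² + 4*J)) + J) = 1*(((Z + 4*J*Z) + (3 + J² + 4*J)) + J) = 1*((3 + Z + J² + 4*J + 4*J*Z) + J) = 1*(3 + Z + J² + 5*J + 4*J*Z) = 3 + Z + J² + 5*J + 4*J*Z)
428 + d(t(6), 1 - 8) = 428 + (3 + 1 + (1 - 8)² + 5*(1 - 8) + 4*(1 - 8)*1) = 428 + (3 + 1 + (-7)² + 5*(-7) + 4*(-7)*1) = 428 + (3 + 1 + 49 - 35 - 28) = 428 - 10 = 418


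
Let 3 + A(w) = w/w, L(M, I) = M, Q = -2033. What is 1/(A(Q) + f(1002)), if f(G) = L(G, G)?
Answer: 1/1000 ≈ 0.0010000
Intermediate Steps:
A(w) = -2 (A(w) = -3 + w/w = -3 + 1 = -2)
f(G) = G
1/(A(Q) + f(1002)) = 1/(-2 + 1002) = 1/1000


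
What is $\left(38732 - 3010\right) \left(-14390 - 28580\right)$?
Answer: $-1534974340$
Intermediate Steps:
$\left(38732 - 3010\right) \left(-14390 - 28580\right) = 35722 \left(-42970\right) = -1534974340$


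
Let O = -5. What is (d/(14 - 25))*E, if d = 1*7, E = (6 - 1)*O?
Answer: 175/11 ≈ 15.909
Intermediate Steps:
E = -25 (E = (6 - 1)*(-5) = 5*(-5) = -25)
d = 7
(d/(14 - 25))*E = (7/(14 - 25))*(-25) = (7/(-11))*(-25) = -1/11*7*(-25) = -7/11*(-25) = 175/11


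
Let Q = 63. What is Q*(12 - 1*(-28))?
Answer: 2520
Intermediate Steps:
Q*(12 - 1*(-28)) = 63*(12 - 1*(-28)) = 63*(12 + 28) = 63*40 = 2520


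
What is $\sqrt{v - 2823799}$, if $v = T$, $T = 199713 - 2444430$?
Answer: $2 i \sqrt{1267129} \approx 2251.3 i$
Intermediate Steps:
$T = -2244717$
$v = -2244717$
$\sqrt{v - 2823799} = \sqrt{-2244717 - 2823799} = \sqrt{-5068516} = 2 i \sqrt{1267129}$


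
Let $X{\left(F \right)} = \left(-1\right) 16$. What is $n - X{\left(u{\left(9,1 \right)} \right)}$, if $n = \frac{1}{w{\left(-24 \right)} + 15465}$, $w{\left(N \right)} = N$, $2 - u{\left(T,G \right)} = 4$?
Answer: $\frac{247057}{15441} \approx 16.0$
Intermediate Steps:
$u{\left(T,G \right)} = -2$ ($u{\left(T,G \right)} = 2 - 4 = -2$)
$X{\left(F \right)} = -16$
$n = \frac{1}{15441}$ ($n = \frac{1}{-24 + 15465} = \frac{1}{15441} \approx 6.4763 \cdot 10^{-5}$)
$n - X{\left(u{\left(9,1 \right)} \right)} = \frac{1}{15441} - -16 = \frac{1}{15441} + 16 = \frac{247057}{15441}$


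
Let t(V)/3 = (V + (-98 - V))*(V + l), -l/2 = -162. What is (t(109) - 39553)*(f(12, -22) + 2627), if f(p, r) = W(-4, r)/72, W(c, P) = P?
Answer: -15777975655/36 ≈ -4.3828e+8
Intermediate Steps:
l = 324 (l = -2*(-162) = 324)
f(p, r) = r/72
t(V) = -95256 - 294*V (t(V) = 3*((V + (-98 - V))*(V + 324)) = 3*(-98*(324 + V)) = 3*(-31752 - 98*V) = -95256 - 294*V)
(t(109) - 39553)*(f(12, -22) + 2627) = ((-95256 - 294*109) - 39553)*((1/72)*(-22) + 2627) = ((-95256 - 32046) - 39553)*(-11/36 + 2627) = (-127302 - 39553)*(94561/36) = -166855*94561/36 = -15777975655/36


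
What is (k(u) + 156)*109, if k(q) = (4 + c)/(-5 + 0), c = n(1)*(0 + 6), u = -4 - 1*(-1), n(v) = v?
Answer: 16786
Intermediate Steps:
u = -3 (u = -4 + 1 = -3)
c = 6 (c = 1*(0 + 6) = 1*6 = 6)
k(q) = -2 (k(q) = (4 + 6)/(-5 + 0) = 10/(-5) = 10*(-⅕) = -2)
(k(u) + 156)*109 = (-2 + 156)*109 = 154*109 = 16786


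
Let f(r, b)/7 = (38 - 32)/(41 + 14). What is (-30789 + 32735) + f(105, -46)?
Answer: 107072/55 ≈ 1946.8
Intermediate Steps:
f(r, b) = 42/55 (f(r, b) = 7*((38 - 32)/(41 + 14)) = 7*(6/55) = 42/55)
(-30789 + 32735) + f(105, -46) = (-30789 + 32735) + 42/55 = 1946 + 42/55 = 107072/55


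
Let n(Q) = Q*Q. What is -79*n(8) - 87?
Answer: -5143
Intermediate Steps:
n(Q) = Q**2
-79*n(8) - 87 = -79*8**2 - 87 = -79*64 - 87 = -5056 - 87 = -5143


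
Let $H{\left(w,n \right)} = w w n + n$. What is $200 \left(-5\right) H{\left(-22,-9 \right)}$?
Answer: $4365000$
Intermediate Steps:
$H{\left(w,n \right)} = n + n w^{2}$ ($H{\left(w,n \right)} = w^{2} n + n = n w^{2} + n = n + n w^{2}$)
$200 \left(-5\right) H{\left(-22,-9 \right)} = 200 \left(-5\right) \left(- 9 \left(1 + \left(-22\right)^{2}\right)\right) = - 1000 \left(- 9 \left(1 + 484\right)\right) = - 1000 \left(\left(-9\right) 485\right) = \left(-1000\right) \left(-4365\right) = 4365000$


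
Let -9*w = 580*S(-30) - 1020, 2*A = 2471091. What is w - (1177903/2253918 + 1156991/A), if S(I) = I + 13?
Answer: 6724945430124511/5569636484538 ≈ 1207.4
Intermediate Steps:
S(I) = 13 + I
A = 2471091/2 (A = (½)*2471091 = 2471091/2 ≈ 1.2355e+6)
w = 10880/9 (w = -(580*(13 - 30) - 1020)/9 = -(580*(-17) - 1020)/9 = -(-9860 - 1020)/9 = -⅑*(-10880) = 10880/9 ≈ 1208.9)
w - (1177903/2253918 + 1156991/A) = 10880/9 - (1177903/2253918 + 1156991/(2471091/2)) = 10880/9 - (1177903*(1/2253918) + 1156991*(2/2471091)) = 10880/9 - (1177903/2253918 + 2313982/2471091) = 10880/9 - 1*902914575961/618848498282 = 10880/9 - 902914575961/618848498282 = 6724945430124511/5569636484538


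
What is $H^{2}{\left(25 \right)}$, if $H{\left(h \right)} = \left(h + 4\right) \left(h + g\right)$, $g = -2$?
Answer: $444889$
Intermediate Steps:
$H{\left(h \right)} = \left(-2 + h\right) \left(4 + h\right)$ ($H{\left(h \right)} = \left(h + 4\right) \left(h - 2\right) = \left(4 + h\right) \left(-2 + h\right) = \left(-2 + h\right) \left(4 + h\right)$)
$H^{2}{\left(25 \right)} = \left(-8 + 25^{2} + 2 \cdot 25\right)^{2} = \left(-8 + 625 + 50\right)^{2} = 667^{2} = 444889$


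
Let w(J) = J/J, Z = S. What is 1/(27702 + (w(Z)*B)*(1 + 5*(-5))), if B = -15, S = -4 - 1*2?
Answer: 1/28062 ≈ 3.5635e-5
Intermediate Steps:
S = -6 (S = -4 - 2 = -6)
Z = -6
w(J) = 1
1/(27702 + (w(Z)*B)*(1 + 5*(-5))) = 1/(27702 + (1*(-15))*(1 + 5*(-5))) = 1/(27702 - 15*(1 - 25)) = 1/(27702 - 15*(-24)) = 1/(27702 + 360) = 1/28062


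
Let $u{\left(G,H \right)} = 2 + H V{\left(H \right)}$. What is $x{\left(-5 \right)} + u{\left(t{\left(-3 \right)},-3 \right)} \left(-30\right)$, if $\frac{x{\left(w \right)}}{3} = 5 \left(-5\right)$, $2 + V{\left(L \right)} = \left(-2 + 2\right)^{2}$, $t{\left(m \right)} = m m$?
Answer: $-315$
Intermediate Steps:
$t{\left(m \right)} = m^{2}$
$V{\left(L \right)} = -2$ ($V{\left(L \right)} = -2 + \left(-2 + 2\right)^{2} = -2 + 0^{2} = -2 + 0 = -2$)
$x{\left(w \right)} = -75$ ($x{\left(w \right)} = 3 \cdot 5 \left(-5\right) = 3 \left(-25\right) = -75$)
$u{\left(G,H \right)} = 2 - 2 H$ ($u{\left(G,H \right)} = 2 + H \left(-2\right) = 2 - 2 H$)
$x{\left(-5 \right)} + u{\left(t{\left(-3 \right)},-3 \right)} \left(-30\right) = -75 + \left(2 - -6\right) \left(-30\right) = -75 + \left(2 + 6\right) \left(-30\right) = -75 + 8 \left(-30\right) = -75 - 240 = -315$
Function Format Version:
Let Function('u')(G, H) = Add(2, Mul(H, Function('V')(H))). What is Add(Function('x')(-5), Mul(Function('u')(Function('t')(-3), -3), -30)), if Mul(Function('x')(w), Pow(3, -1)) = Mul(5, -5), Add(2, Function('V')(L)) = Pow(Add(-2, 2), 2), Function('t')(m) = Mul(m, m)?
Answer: -315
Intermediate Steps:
Function('t')(m) = Pow(m, 2)
Function('V')(L) = -2 (Function('V')(L) = Add(-2, Pow(Add(-2, 2), 2)) = Add(-2, Pow(0, 2)) = Add(-2, 0) = -2)
Function('x')(w) = -75 (Function('x')(w) = Mul(3, Mul(5, -5)) = Mul(3, -25) = -75)
Function('u')(G, H) = Add(2, Mul(-2, H)) (Function('u')(G, H) = Add(2, Mul(H, -2)) = Add(2, Mul(-2, H)))
Add(Function('x')(-5), Mul(Function('u')(Function('t')(-3), -3), -30)) = Add(-75, Mul(Add(2, Mul(-2, -3)), -30)) = Add(-75, Mul(Add(2, 6), -30)) = Add(-75, Mul(8, -30)) = Add(-75, -240) = -315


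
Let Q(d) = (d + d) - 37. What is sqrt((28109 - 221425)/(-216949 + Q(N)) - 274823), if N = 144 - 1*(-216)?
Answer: I*sqrt(3213424996568533)/108133 ≈ 524.23*I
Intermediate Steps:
N = 360 (N = 144 + 216 = 360)
Q(d) = -37 + 2*d (Q(d) = 2*d - 37 = -37 + 2*d)
sqrt((28109 - 221425)/(-216949 + Q(N)) - 274823) = sqrt((28109 - 221425)/(-216949 + (-37 + 2*360)) - 274823) = sqrt(-193316/(-216949 + (-37 + 720)) - 274823) = sqrt(-193316/(-216949 + 683) - 274823) = sqrt(-193316/(-216266) - 274823) = sqrt(-193316*(-1/216266) - 274823) = sqrt(96658/108133 - 274823) = sqrt(-29717338801/108133) = I*sqrt(3213424996568533)/108133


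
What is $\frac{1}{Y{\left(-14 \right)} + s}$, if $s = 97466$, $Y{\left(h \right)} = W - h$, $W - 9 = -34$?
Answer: $\frac{1}{97455} \approx 1.0261 \cdot 10^{-5}$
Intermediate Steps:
$W = -25$ ($W = 9 - 34 = -25$)
$Y{\left(h \right)} = -25 - h$
$\frac{1}{Y{\left(-14 \right)} + s} = \frac{1}{\left(-25 - -14\right) + 97466} = \frac{1}{\left(-25 + 14\right) + 97466} = \frac{1}{-11 + 97466} = \frac{1}{97455}$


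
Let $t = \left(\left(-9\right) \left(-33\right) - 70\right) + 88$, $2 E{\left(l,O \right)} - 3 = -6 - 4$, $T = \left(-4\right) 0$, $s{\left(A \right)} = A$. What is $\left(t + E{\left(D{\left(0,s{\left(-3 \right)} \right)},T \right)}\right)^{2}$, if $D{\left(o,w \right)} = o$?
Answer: $\frac{388129}{4} \approx 97032.0$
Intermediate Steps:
$T = 0$
$E{\left(l,O \right)} = - \frac{7}{2}$ ($E{\left(l,O \right)} = \frac{3}{2} + \frac{-6 - 4}{2} = \frac{3}{2} + \frac{1}{2} \left(-10\right) = \frac{3}{2} - 5 = - \frac{7}{2}$)
$t = 315$ ($t = \left(297 - 70\right) + 88 = 227 + 88 = 315$)
$\left(t + E{\left(D{\left(0,s{\left(-3 \right)} \right)},T \right)}\right)^{2} = \left(315 - \frac{7}{2}\right)^{2} = \left(\frac{623}{2}\right)^{2} = \frac{388129}{4}$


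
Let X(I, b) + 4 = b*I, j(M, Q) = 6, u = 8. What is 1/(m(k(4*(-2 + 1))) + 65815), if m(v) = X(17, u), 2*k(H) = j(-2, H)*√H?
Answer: 1/65947 ≈ 1.5164e-5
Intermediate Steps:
X(I, b) = -4 + I*b (X(I, b) = -4 + b*I = -4 + I*b)
k(H) = 3*√H (k(H) = (6*√H)/2 = 3*√H)
m(v) = 132 (m(v) = -4 + 17*8 = -4 + 136 = 132)
1/(m(k(4*(-2 + 1))) + 65815) = 1/(132 + 65815) = 1/65947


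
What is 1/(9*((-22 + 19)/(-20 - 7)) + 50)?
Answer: 1/51 ≈ 0.019608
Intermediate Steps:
1/(9*((-22 + 19)/(-20 - 7)) + 50) = 1/(9*(-3/(-27)) + 50) = 1/(9*(-3*(-1/27)) + 50) = 1/(9*(⅑) + 50) = 1/(1 + 50) = 1/51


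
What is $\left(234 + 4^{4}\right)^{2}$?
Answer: $240100$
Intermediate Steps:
$\left(234 + 4^{4}\right)^{2} = \left(234 + 256\right)^{2} = 490^{2} = 240100$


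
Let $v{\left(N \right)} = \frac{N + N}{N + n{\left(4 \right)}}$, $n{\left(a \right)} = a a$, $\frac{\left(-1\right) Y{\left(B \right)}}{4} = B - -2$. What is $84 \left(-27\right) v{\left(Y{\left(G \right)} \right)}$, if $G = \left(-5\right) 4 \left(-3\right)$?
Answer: $- \frac{140616}{29} \approx -4848.8$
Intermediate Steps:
$G = 60$ ($G = \left(-20\right) \left(-3\right) = 60$)
$Y{\left(B \right)} = -8 - 4 B$ ($Y{\left(B \right)} = - 4 \left(B - -2\right) = - 4 \left(B + 2\right) = - 4 \left(2 + B\right) = -8 - 4 B$)
$n{\left(a \right)} = a^{2}$
$v{\left(N \right)} = \frac{2 N}{16 + N}$ ($v{\left(N \right)} = \frac{N + N}{N + 4^{2}} = \frac{2 N}{N + 16} = \frac{2 N}{16 + N}$)
$84 \left(-27\right) v{\left(Y{\left(G \right)} \right)} = 84 \left(-27\right) \frac{2 \left(-8 - 240\right)}{16 - 248} = - 2268 \frac{2 \left(-8 - 240\right)}{16 - 248} = - 2268 \cdot 2 \left(-248\right) \frac{1}{16 - 248} = - 2268 \cdot 2 \left(-248\right) \frac{1}{-232} = - 2268 \cdot 2 \left(-248\right) \left(- \frac{1}{232}\right) = \left(-2268\right) \frac{62}{29} = - \frac{140616}{29}$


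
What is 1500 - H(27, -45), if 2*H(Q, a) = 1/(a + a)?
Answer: 270001/180 ≈ 1500.0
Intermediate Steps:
H(Q, a) = 1/(4*a) (H(Q, a) = 1/(2*(a + a)) = 1/(2*((2*a))) = (1/(2*a))/2 = 1/(4*a))
1500 - H(27, -45) = 1500 - 1/(4*(-45)) = 1500 - (-1)/(4*45) = 1500 - 1*(-1/180) = 1500 + 1/180 = 270001/180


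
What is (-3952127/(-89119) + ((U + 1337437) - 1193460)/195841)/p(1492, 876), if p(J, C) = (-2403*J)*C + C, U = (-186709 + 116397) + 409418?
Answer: -204260094421/13703784180938492775 ≈ -1.4905e-8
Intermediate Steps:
U = 339106 (U = -70312 + 409418 = 339106)
p(J, C) = C - 2403*C*J (p(J, C) = -2403*C*J + C = C - 2403*C*J)
(-3952127/(-89119) + ((U + 1337437) - 1193460)/195841)/p(1492, 876) = (-3952127/(-89119) + ((339106 + 1337437) - 1193460)/195841)/((876*(1 - 2403*1492))) = (-3952127*(-1/89119) + (1676543 - 1193460)*(1/195841))/((876*(1 - 3585276))) = (3952127/89119 + 483083*(1/195841))/((876*(-3585275))) = (3952127/89119 + 483083/195841)/(-3140700900) = (817040377684/17453154079)*(-1/3140700900) = -204260094421/13703784180938492775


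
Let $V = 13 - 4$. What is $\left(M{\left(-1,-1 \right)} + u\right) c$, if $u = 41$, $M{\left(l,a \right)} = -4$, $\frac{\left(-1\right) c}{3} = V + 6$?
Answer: $-1665$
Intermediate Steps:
$V = 9$ ($V = 13 - 4 = 9$)
$c = -45$ ($c = - 3 \left(9 + 6\right) = \left(-3\right) 15 = -45$)
$\left(M{\left(-1,-1 \right)} + u\right) c = \left(-4 + 41\right) \left(-45\right) = 37 \left(-45\right) = -1665$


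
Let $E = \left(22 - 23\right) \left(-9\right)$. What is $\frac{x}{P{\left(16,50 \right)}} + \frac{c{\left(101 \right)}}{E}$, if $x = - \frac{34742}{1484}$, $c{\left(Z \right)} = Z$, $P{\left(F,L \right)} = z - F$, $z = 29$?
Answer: $\frac{817907}{86814} \approx 9.4214$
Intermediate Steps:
$P{\left(F,L \right)} = 29 - F$
$E = 9$ ($E = \left(22 + \left(-39 + 16\right)\right) \left(-9\right) = \left(22 - 23\right) \left(-9\right) = \left(-1\right) \left(-9\right) = 9$)
$x = - \frac{17371}{742}$ ($x = \left(-34742\right) \frac{1}{1484} = - \frac{17371}{742} \approx -23.411$)
$\frac{x}{P{\left(16,50 \right)}} + \frac{c{\left(101 \right)}}{E} = - \frac{17371}{742 \left(29 - 16\right)} + \frac{101}{9} = - \frac{17371}{742 \left(29 - 16\right)} + 101 \cdot \frac{1}{9} = - \frac{17371}{742 \cdot 13} + \frac{101}{9} = \left(- \frac{17371}{742}\right) \frac{1}{13} + \frac{101}{9} = - \frac{17371}{9646} + \frac{101}{9} = \frac{817907}{86814}$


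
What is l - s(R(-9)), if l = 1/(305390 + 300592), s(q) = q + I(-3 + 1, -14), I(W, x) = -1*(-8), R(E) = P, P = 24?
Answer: -19391423/605982 ≈ -32.000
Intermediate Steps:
R(E) = 24
I(W, x) = 8
s(q) = 8 + q (s(q) = q + 8 = 8 + q)
l = 1/605982 ≈ 1.6502e-6
l - s(R(-9)) = 1/605982 - (8 + 24) = 1/605982 - 1*32 = 1/605982 - 32 = -19391423/605982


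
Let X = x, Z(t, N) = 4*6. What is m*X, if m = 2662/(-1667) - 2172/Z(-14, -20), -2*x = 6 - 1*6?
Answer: 0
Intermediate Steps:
x = 0 (x = -(6 - 1*6)/2 = -(6 - 6)/2 = -½*0 = 0)
Z(t, N) = 24
m = -307051/3334 (m = 2662/(-1667) - 2172/24 = 2662*(-1/1667) - 2172*1/24 = -2662/1667 - 181/2 = -307051/3334 ≈ -92.097)
X = 0
m*X = -307051/3334*0 = 0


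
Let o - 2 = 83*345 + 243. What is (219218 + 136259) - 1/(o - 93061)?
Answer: 22814869338/64181 ≈ 3.5548e+5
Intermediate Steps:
o = 28880 (o = 2 + (83*345 + 243) = 2 + (28635 + 243) = 2 + 28878 = 28880)
(219218 + 136259) - 1/(o - 93061) = (219218 + 136259) - 1/(28880 - 93061) = 355477 - 1/(-64181) = 355477 - 1*(-1/64181) = 355477 + 1/64181 = 22814869338/64181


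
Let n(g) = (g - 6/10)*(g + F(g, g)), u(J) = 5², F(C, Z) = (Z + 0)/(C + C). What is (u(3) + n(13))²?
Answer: 925444/25 ≈ 37018.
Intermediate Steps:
F(C, Z) = Z/(2*C) (F(C, Z) = Z/((2*C)) = Z*(1/(2*C)) = Z/(2*C))
u(J) = 25
n(g) = (½ + g)*(-⅗ + g) (n(g) = (g - 6/10)*(g + g/(2*g)) = (g - 6*⅒)*(g + ½) = (g - ⅗)*(½ + g) = (-⅗ + g)*(½ + g) = (½ + g)*(-⅗ + g))
(u(3) + n(13))² = (25 + (-3/10 + 13² - ⅒*13))² = (25 + (-3/10 + 169 - 13/10))² = (25 + 837/5)² = (962/5)² = 925444/25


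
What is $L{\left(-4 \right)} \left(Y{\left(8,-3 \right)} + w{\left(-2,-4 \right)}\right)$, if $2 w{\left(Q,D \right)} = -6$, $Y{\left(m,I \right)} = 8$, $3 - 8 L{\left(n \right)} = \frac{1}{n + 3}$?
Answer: $\frac{5}{2} \approx 2.5$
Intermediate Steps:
$L{\left(n \right)} = \frac{3}{8} - \frac{1}{8 \left(3 + n\right)}$ ($L{\left(n \right)} = \frac{3}{8} - \frac{1}{8 \left(n + 3\right)} = \frac{3}{8} - \frac{1}{8 \left(3 + n\right)}$)
$w{\left(Q,D \right)} = -3$ ($w{\left(Q,D \right)} = \frac{1}{2} \left(-6\right) = -3$)
$L{\left(-4 \right)} \left(Y{\left(8,-3 \right)} + w{\left(-2,-4 \right)}\right) = \frac{8 + 3 \left(-4\right)}{8 \left(3 - 4\right)} \left(8 - 3\right) = \frac{8 - 12}{8 \left(-1\right)} 5 = \frac{1}{8} \left(-1\right) \left(-4\right) 5 = \frac{1}{2} \cdot 5 = \frac{5}{2}$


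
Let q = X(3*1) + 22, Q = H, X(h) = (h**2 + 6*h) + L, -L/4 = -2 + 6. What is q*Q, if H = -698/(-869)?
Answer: 2094/79 ≈ 26.506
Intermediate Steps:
L = -16 (L = -4*(-2 + 6) = -4*4 = -16)
X(h) = -16 + h**2 + 6*h (X(h) = (h**2 + 6*h) - 16 = -16 + h**2 + 6*h)
H = 698/869 (H = -698*(-1/869) = 698/869 ≈ 0.80322)
Q = 698/869 ≈ 0.80322
q = 33 (q = (-16 + (3*1)**2 + 6*(3*1)) + 22 = (-16 + 3**2 + 6*3) + 22 = (-16 + 9 + 18) + 22 = 11 + 22 = 33)
q*Q = 33*(698/869) = 2094/79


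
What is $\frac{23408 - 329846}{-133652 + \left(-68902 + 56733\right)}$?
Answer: $\frac{102146}{48607} \approx 2.1015$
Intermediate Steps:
$\frac{23408 - 329846}{-133652 + \left(-68902 + 56733\right)} = - \frac{306438}{-133652 - 12169} = - \frac{306438}{-145821} = \left(-306438\right) \left(- \frac{1}{145821}\right) = \frac{102146}{48607}$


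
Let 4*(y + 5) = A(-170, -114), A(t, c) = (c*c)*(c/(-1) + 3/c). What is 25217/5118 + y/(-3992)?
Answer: -1794506105/20431056 ≈ -87.832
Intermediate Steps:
A(t, c) = c²*(-c + 3/c) (A(t, c) = c²*(c*(-1) + 3/c) = c²*(-c + 3/c))
y = 740591/2 (y = -5 + (-114*(3 - 1*(-114)²))/4 = -5 + (-114*(3 - 1*12996))/4 = -5 + (-114*(3 - 12996))/4 = -5 + (-114*(-12993))/4 = -5 + (¼)*1481202 = -5 + 740601/2 = 740591/2 ≈ 3.7030e+5)
25217/5118 + y/(-3992) = 25217/5118 + (740591/2)/(-3992) = 25217*(1/5118) + (740591/2)*(-1/3992) = 25217/5118 - 740591/7984 = -1794506105/20431056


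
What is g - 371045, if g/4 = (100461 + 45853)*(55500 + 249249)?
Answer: 178355809699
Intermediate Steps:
g = 178356180744 (g = 4*((100461 + 45853)*(55500 + 249249)) = 4*(146314*304749) = 4*44589045186 = 178356180744)
g - 371045 = 178356180744 - 371045 = 178355809699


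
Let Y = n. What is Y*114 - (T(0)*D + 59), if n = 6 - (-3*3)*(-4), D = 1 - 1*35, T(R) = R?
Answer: -3479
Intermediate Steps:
D = -34 (D = 1 - 35 = -34)
n = -30 (n = 6 - (-9)*(-4) = 6 - 1*36 = 6 - 36 = -30)
Y = -30
Y*114 - (T(0)*D + 59) = -30*114 - (0*(-34) + 59) = -3420 - (0 + 59) = -3420 - 1*59 = -3420 - 59 = -3479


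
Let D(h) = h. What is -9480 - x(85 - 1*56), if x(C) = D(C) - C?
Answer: -9480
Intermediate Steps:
x(C) = 0 (x(C) = C - C = 0)
-9480 - x(85 - 1*56) = -9480 - 1*0 = -9480 + 0 = -9480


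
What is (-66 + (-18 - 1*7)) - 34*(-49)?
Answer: 1575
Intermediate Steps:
(-66 + (-18 - 1*7)) - 34*(-49) = (-66 + (-18 - 7)) + 1666 = (-66 - 25) + 1666 = -91 + 1666 = 1575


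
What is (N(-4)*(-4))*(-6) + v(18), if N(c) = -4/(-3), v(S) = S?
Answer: 50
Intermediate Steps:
N(c) = 4/3 (N(c) = -4*(-⅓) = 4/3)
(N(-4)*(-4))*(-6) + v(18) = ((4/3)*(-4))*(-6) + 18 = -16/3*(-6) + 18 = 32 + 18 = 50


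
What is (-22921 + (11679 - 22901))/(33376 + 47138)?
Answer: -11381/26838 ≈ -0.42406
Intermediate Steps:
(-22921 + (11679 - 22901))/(33376 + 47138) = (-22921 - 11222)/80514 = -34143*1/80514 = -11381/26838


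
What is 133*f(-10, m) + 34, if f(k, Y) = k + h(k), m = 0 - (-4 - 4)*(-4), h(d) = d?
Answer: -2626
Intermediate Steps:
m = -32 (m = 0 - (-8)*(-4) = 0 - 1*32 = 0 - 32 = -32)
f(k, Y) = 2*k (f(k, Y) = k + k = 2*k)
133*f(-10, m) + 34 = 133*(2*(-10)) + 34 = 133*(-20) + 34 = -2660 + 34 = -2626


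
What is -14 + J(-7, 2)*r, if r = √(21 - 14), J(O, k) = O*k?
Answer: -14 - 14*√7 ≈ -51.041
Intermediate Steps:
r = √7 ≈ 2.6458
-14 + J(-7, 2)*r = -14 + (-7*2)*√7 = -14 - 14*√7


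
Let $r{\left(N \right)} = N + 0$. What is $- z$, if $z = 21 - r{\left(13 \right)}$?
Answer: $-8$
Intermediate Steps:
$r{\left(N \right)} = N$
$z = 8$ ($z = 21 - 13 = 8$)
$- z = \left(-1\right) 8 = -8$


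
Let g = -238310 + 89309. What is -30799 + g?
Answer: -179800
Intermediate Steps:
g = -149001
-30799 + g = -30799 - 149001 = -179800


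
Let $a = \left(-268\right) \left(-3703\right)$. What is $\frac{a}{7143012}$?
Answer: $\frac{248101}{1785753} \approx 0.13893$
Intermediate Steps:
$a = 992404$
$\frac{a}{7143012} = \frac{992404}{7143012} = 992404 \cdot \frac{1}{7143012} = \frac{248101}{1785753}$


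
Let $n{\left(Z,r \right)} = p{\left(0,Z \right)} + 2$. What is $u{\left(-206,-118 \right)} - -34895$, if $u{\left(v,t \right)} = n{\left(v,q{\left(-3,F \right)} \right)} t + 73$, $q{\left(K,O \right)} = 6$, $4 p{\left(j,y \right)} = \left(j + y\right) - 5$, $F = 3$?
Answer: $\frac{81913}{2} \approx 40957.0$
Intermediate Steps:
$p{\left(j,y \right)} = - \frac{5}{4} + \frac{j}{4} + \frac{y}{4}$ ($p{\left(j,y \right)} = \frac{\left(j + y\right) - 5}{4} = \frac{-5 + j + y}{4} = - \frac{5}{4} + \frac{j}{4} + \frac{y}{4}$)
$n{\left(Z,r \right)} = \frac{3}{4} + \frac{Z}{4}$ ($n{\left(Z,r \right)} = \left(- \frac{5}{4} + \frac{1}{4} \cdot 0 + \frac{Z}{4}\right) + 2 = \left(- \frac{5}{4} + 0 + \frac{Z}{4}\right) + 2 = \left(- \frac{5}{4} + \frac{Z}{4}\right) + 2 = \frac{3}{4} + \frac{Z}{4}$)
$u{\left(v,t \right)} = 73 + t \left(\frac{3}{4} + \frac{v}{4}\right)$ ($u{\left(v,t \right)} = \left(\frac{3}{4} + \frac{v}{4}\right) t + 73 = t \left(\frac{3}{4} + \frac{v}{4}\right) + 73 = 73 + t \left(\frac{3}{4} + \frac{v}{4}\right)$)
$u{\left(-206,-118 \right)} - -34895 = \left(73 + \frac{1}{4} \left(-118\right) \left(3 - 206\right)\right) - -34895 = \left(73 + \frac{1}{4} \left(-118\right) \left(-203\right)\right) + 34895 = \left(73 + \frac{11977}{2}\right) + 34895 = \frac{12123}{2} + 34895 = \frac{81913}{2}$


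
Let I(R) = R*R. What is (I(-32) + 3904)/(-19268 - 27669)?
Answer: -448/4267 ≈ -0.10499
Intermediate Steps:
I(R) = R**2
(I(-32) + 3904)/(-19268 - 27669) = ((-32)**2 + 3904)/(-19268 - 27669) = (1024 + 3904)/(-46937) = 4928*(-1/46937) = -448/4267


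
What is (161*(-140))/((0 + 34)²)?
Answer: -5635/289 ≈ -19.498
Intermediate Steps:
(161*(-140))/((0 + 34)²) = -22540/(34²) = -22540/1156 = -22540*1/1156 = -5635/289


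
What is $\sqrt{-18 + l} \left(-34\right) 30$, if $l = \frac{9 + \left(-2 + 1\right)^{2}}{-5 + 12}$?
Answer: $- \frac{2040 i \sqrt{203}}{7} \approx - 4152.2 i$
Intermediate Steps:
$l = \frac{10}{7}$ ($l = \frac{9 + \left(-1\right)^{2}}{7} = \left(9 + 1\right) \frac{1}{7} = 10 \cdot \frac{1}{7} = \frac{10}{7} \approx 1.4286$)
$\sqrt{-18 + l} \left(-34\right) 30 = \sqrt{-18 + \frac{10}{7}} \left(-34\right) 30 = \sqrt{- \frac{116}{7}} \left(-34\right) 30 = \frac{2 i \sqrt{203}}{7} \left(-34\right) 30 = - \frac{68 i \sqrt{203}}{7} \cdot 30 = - \frac{2040 i \sqrt{203}}{7}$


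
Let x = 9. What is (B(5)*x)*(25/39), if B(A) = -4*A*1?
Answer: -1500/13 ≈ -115.38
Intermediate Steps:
B(A) = -4*A
(B(5)*x)*(25/39) = (-4*5*9)*(25/39) = (-20*9)*(25*(1/39)) = -180*25/39 = -1500/13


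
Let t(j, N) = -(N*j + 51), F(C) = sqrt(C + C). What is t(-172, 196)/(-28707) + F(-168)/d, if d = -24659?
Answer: -33661/28707 - 4*I*sqrt(21)/24659 ≈ -1.1726 - 0.00074335*I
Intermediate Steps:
F(C) = sqrt(2)*sqrt(C) (F(C) = sqrt(2*C) = sqrt(2)*sqrt(C))
t(j, N) = -51 - N*j (t(j, N) = -(51 + N*j) = -51 - N*j)
t(-172, 196)/(-28707) + F(-168)/d = (-51 - 1*196*(-172))/(-28707) + (sqrt(2)*sqrt(-168))/(-24659) = (-51 + 33712)*(-1/28707) + (sqrt(2)*(2*I*sqrt(42)))*(-1/24659) = 33661*(-1/28707) + (4*I*sqrt(21))*(-1/24659) = -33661/28707 - 4*I*sqrt(21)/24659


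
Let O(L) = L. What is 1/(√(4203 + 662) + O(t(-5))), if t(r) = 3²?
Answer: -9/4784 + √4865/4784 ≈ 0.012698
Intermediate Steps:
t(r) = 9
1/(√(4203 + 662) + O(t(-5))) = 1/(√(4203 + 662) + 9) = 1/(√4865 + 9) = 1/(9 + √4865)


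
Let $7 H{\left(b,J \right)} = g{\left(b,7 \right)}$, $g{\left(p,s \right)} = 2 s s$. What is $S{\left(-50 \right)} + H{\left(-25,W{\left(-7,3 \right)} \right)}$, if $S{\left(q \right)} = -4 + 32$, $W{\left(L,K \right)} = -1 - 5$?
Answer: $42$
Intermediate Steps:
$W{\left(L,K \right)} = -6$ ($W{\left(L,K \right)} = -1 - 5 = -6$)
$S{\left(q \right)} = 28$
$g{\left(p,s \right)} = 2 s^{2}$
$H{\left(b,J \right)} = 14$ ($H{\left(b,J \right)} = \frac{2 \cdot 7^{2}}{7} = \frac{2 \cdot 49}{7} = \frac{1}{7} \cdot 98 = 14$)
$S{\left(-50 \right)} + H{\left(-25,W{\left(-7,3 \right)} \right)} = 28 + 14 = 42$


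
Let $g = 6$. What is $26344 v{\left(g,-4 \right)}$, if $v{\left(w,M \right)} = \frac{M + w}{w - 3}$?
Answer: $\frac{52688}{3} \approx 17563.0$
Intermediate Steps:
$v{\left(w,M \right)} = \frac{M + w}{-3 + w}$
$26344 v{\left(g,-4 \right)} = 26344 \frac{-4 + 6}{-3 + 6} = 26344 \cdot \frac{1}{3} \cdot 2 = 26344 \cdot \frac{2}{3} = \frac{52688}{3}$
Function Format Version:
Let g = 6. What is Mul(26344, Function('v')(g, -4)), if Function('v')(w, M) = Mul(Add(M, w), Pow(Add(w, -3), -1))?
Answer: Rational(52688, 3) ≈ 17563.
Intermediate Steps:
Function('v')(w, M) = Mul(Pow(Add(-3, w), -1), Add(M, w)) (Function('v')(w, M) = Mul(Add(M, w), Pow(Add(-3, w), -1)) = Mul(Pow(Add(-3, w), -1), Add(M, w)))
Mul(26344, Function('v')(g, -4)) = Mul(26344, Mul(Pow(Add(-3, 6), -1), Add(-4, 6))) = Mul(26344, Mul(Pow(3, -1), 2)) = Mul(26344, Mul(Rational(1, 3), 2)) = Mul(26344, Rational(2, 3)) = Rational(52688, 3)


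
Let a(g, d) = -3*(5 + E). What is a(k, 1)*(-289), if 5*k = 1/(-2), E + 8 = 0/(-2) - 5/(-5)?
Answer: -1734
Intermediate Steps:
E = -7 (E = -8 + (0/(-2) - 5/(-5)) = -8 + (0*(-½) - 5*(-⅕)) = -8 + (0 + 1) = -8 + 1 = -7)
k = -⅒ (k = (⅕)/(-2) = (⅕)*(-½) = -⅒ ≈ -0.10000)
a(g, d) = 6 (a(g, d) = -3*(5 - 7) = -3*(-2) = 6)
a(k, 1)*(-289) = 6*(-289) = -1734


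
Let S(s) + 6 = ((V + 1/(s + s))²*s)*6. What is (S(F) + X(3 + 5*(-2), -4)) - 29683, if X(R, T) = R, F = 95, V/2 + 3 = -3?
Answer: 9939283/190 ≈ 52312.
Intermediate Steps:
V = -12 (V = -6 + 2*(-3) = -6 - 6 = -12)
S(s) = -6 + 6*s*(-12 + 1/(2*s))² (S(s) = -6 + ((-12 + 1/(s + s))²*s)*6 = -6 + ((-12 + 1/(2*s))²*s)*6 = -6 + (s*(-12 + 1/(2*s))²)*6 = -6 + 6*s*(-12 + 1/(2*s))²)
(S(F) + X(3 + 5*(-2), -4)) - 29683 = ((-78 + 864*95 + (3/2)/95) + (3 + 5*(-2))) - 29683 = ((-78 + 82080 + (3/2)*(1/95)) + (3 - 10)) - 29683 = ((-78 + 82080 + 3/190) - 7) - 29683 = (15580383/190 - 7) - 29683 = 15579053/190 - 29683 = 9939283/190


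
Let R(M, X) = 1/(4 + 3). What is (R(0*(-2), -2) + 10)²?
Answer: 5041/49 ≈ 102.88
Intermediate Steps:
R(M, X) = ⅐ (R(M, X) = 1/7 = ⅐)
(R(0*(-2), -2) + 10)² = (⅐ + 10)² = (71/7)² = 5041/49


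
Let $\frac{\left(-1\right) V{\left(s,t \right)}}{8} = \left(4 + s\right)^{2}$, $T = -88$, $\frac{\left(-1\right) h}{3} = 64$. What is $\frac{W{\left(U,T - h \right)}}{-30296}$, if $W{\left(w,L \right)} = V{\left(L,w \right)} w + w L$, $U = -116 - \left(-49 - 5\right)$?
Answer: $- \frac{722362}{3787} \approx -190.75$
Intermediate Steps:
$h = -192$ ($h = \left(-3\right) 64 = -192$)
$U = -62$ ($U = -116 - -54 = -116 + 54 = -62$)
$V{\left(s,t \right)} = - 8 \left(4 + s\right)^{2}$
$W{\left(w,L \right)} = L w - 8 w \left(4 + L\right)^{2}$ ($W{\left(w,L \right)} = - 8 \left(4 + L\right)^{2} w + w L = - 8 w \left(4 + L\right)^{2} + L w = L w - 8 w \left(4 + L\right)^{2}$)
$\frac{W{\left(U,T - h \right)}}{-30296} = \frac{\left(-62\right) \left(\left(-88 - -192\right) - 8 \left(4 - -104\right)^{2}\right)}{-30296} = - 62 \left(\left(-88 + 192\right) - 8 \left(4 + \left(-88 + 192\right)\right)^{2}\right) \left(- \frac{1}{30296}\right) = - 62 \left(104 - 8 \left(4 + 104\right)^{2}\right) \left(- \frac{1}{30296}\right) = - 62 \left(104 - 8 \cdot 108^{2}\right) \left(- \frac{1}{30296}\right) = - 62 \left(104 - 93312\right) \left(- \frac{1}{30296}\right) = \left(-62\right) \left(-93208\right) \left(- \frac{1}{30296}\right) = 5778896 \left(- \frac{1}{30296}\right) = - \frac{722362}{3787}$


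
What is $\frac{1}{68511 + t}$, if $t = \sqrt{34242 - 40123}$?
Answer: $\frac{68511}{4693763002} - \frac{i \sqrt{5881}}{4693763002} \approx 1.4596 \cdot 10^{-5} - 1.6338 \cdot 10^{-8} i$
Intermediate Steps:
$t = i \sqrt{5881}$ ($t = \sqrt{-5881} = i \sqrt{5881} \approx 76.688 i$)
$\frac{1}{68511 + t} = \frac{1}{68511 + i \sqrt{5881}}$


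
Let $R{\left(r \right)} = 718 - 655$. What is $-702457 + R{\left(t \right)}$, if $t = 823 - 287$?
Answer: $-702394$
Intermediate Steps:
$t = 536$ ($t = 823 - 287 = 536$)
$R{\left(r \right)} = 63$
$-702457 + R{\left(t \right)} = -702457 + 63 = -702394$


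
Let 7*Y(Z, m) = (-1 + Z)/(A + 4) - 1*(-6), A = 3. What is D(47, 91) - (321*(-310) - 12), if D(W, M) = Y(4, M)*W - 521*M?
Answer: 2555554/49 ≈ 52154.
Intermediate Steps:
Y(Z, m) = 41/49 + Z/49 (Y(Z, m) = ((-1 + Z)/(3 + 4) - 1*(-6))/7 = ((-1 + Z)/7 + 6)/7 = ((-1 + Z)*(1/7) + 6)/7 = ((-1/7 + Z/7) + 6)/7 = (41/7 + Z/7)/7 = 41/49 + Z/49)
D(W, M) = -521*M + 45*W/49 (D(W, M) = (41/49 + (1/49)*4)*W - 521*M = (41/49 + 4/49)*W - 521*M = 45*W/49 - 521*M = -521*M + 45*W/49)
D(47, 91) - (321*(-310) - 12) = (-521*91 + (45/49)*47) - (321*(-310) - 12) = (-47411 + 2115/49) - (-99510 - 12) = -2321024/49 - 1*(-99522) = -2321024/49 + 99522 = 2555554/49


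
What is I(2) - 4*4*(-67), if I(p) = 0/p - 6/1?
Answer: 1066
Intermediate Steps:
I(p) = -6 (I(p) = 0 - 6*1 = 0 - 6 = -6)
I(2) - 4*4*(-67) = -6 - 4*4*(-67) = -6 - 16*(-67) = -6 + 1072 = 1066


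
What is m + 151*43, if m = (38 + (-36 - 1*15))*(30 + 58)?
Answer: 5349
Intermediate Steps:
m = -1144 (m = (38 + (-36 - 15))*88 = (38 - 51)*88 = -13*88 = -1144)
m + 151*43 = -1144 + 151*43 = -1144 + 6493 = 5349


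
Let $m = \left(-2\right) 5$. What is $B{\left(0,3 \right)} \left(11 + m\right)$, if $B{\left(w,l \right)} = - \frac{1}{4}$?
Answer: $- \frac{1}{4} \approx -0.25$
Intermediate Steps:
$m = -10$
$B{\left(w,l \right)} = - \frac{1}{4}$ ($B{\left(w,l \right)} = \left(-1\right) \frac{1}{4} = - \frac{1}{4}$)
$B{\left(0,3 \right)} \left(11 + m\right) = - \frac{11 - 10}{4} = \left(- \frac{1}{4}\right) 1 = - \frac{1}{4}$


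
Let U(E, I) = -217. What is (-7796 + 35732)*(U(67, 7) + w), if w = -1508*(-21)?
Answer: 878615136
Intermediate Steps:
w = 31668
(-7796 + 35732)*(U(67, 7) + w) = (-7796 + 35732)*(-217 + 31668) = 27936*31451 = 878615136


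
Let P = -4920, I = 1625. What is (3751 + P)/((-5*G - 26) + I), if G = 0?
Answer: -1169/1599 ≈ -0.73108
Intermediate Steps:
(3751 + P)/((-5*G - 26) + I) = (3751 - 4920)/((-5*0 - 26) + 1625) = -1169/((0 - 26) + 1625) = -1169/(-26 + 1625) = -1169/1599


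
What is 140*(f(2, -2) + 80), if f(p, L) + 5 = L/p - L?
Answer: 10640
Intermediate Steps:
f(p, L) = -5 - L + L/p (f(p, L) = -5 + (L/p - L) = -5 + (-L + L/p) = -5 - L + L/p)
140*(f(2, -2) + 80) = 140*((-5 - 1*(-2) - 2/2) + 80) = 140*((-5 + 2 - 2*½) + 80) = 140*((-5 + 2 - 1) + 80) = 140*(-4 + 80) = 140*76 = 10640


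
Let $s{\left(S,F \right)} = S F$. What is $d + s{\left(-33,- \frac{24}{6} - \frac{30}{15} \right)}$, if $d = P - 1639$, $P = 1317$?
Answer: $-124$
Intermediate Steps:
$d = -322$ ($d = 1317 - 1639 = -322$)
$s{\left(S,F \right)} = F S$
$d + s{\left(-33,- \frac{24}{6} - \frac{30}{15} \right)} = -322 + \left(- \frac{24}{6} - \frac{30}{15}\right) \left(-33\right) = -322 + \left(\left(-24\right) \frac{1}{6} - 2\right) \left(-33\right) = -322 + \left(-4 - 2\right) \left(-33\right) = -322 - -198 = -322 + 198 = -124$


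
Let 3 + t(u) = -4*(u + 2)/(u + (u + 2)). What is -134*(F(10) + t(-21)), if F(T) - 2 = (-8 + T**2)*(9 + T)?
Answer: -1169217/5 ≈ -2.3384e+5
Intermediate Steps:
F(T) = 2 + (-8 + T**2)*(9 + T)
t(u) = -3 - 4*(2 + u)/(2 + 2*u) (t(u) = -3 - 4*(u + 2)/(u + (u + 2)) = -3 - 4*(2 + u)/(u + (2 + u)) = -3 - 4*(2 + u)/(2 + 2*u))
-134*(F(10) + t(-21)) = -134*((-70 + 10**3 - 8*10 + 9*10**2) + (-7 - 5*(-21))/(1 - 21)) = -134*((-70 + 1000 - 80 + 9*100) + (-7 + 105)/(-20)) = -134*((-70 + 1000 - 80 + 900) - 1/20*98) = -134*(1750 - 49/10) = -134*17451/10 = -1169217/5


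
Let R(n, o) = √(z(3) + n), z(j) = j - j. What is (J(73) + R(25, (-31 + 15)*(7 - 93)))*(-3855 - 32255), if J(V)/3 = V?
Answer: -8088640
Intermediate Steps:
J(V) = 3*V
z(j) = 0
R(n, o) = √n (R(n, o) = √(0 + n) = √n)
(J(73) + R(25, (-31 + 15)*(7 - 93)))*(-3855 - 32255) = (3*73 + √25)*(-3855 - 32255) = (219 + 5)*(-36110) = 224*(-36110) = -8088640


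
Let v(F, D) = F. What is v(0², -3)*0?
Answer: 0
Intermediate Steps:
v(0², -3)*0 = 0²*0 = 0*0 = 0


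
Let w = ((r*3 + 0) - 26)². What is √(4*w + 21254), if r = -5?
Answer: √27978 ≈ 167.27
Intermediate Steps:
w = 1681 (w = ((-5*3 + 0) - 26)² = ((-15 + 0) - 26)² = (-15 - 26)² = (-41)² = 1681)
√(4*w + 21254) = √(4*1681 + 21254) = √(6724 + 21254) = √27978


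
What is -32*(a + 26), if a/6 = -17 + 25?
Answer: -2368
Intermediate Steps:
a = 48 (a = 6*(-17 + 25) = 6*8 = 48)
-32*(a + 26) = -32*(48 + 26) = -32*74 = -2368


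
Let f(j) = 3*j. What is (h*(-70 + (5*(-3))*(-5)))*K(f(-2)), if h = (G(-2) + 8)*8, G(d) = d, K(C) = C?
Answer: -1440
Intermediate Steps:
h = 48 (h = (-2 + 8)*8 = 6*8 = 48)
(h*(-70 + (5*(-3))*(-5)))*K(f(-2)) = (48*(-70 + (5*(-3))*(-5)))*(3*(-2)) = (48*(-70 - 15*(-5)))*(-6) = (48*(-70 + 75))*(-6) = (48*5)*(-6) = 240*(-6) = -1440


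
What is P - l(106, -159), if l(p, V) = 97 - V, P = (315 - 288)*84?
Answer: 2012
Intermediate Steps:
P = 2268 (P = 27*84 = 2268)
P - l(106, -159) = 2268 - (97 - 1*(-159)) = 2268 - (97 + 159) = 2268 - 1*256 = 2268 - 256 = 2012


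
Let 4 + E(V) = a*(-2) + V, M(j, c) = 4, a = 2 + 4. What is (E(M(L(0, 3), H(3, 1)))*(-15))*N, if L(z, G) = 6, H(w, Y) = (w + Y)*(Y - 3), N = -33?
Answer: -5940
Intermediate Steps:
H(w, Y) = (-3 + Y)*(Y + w) (H(w, Y) = (Y + w)*(-3 + Y) = (-3 + Y)*(Y + w))
a = 6
E(V) = -16 + V (E(V) = -4 + (6*(-2) + V) = -4 + (-12 + V) = -16 + V)
(E(M(L(0, 3), H(3, 1)))*(-15))*N = ((-16 + 4)*(-15))*(-33) = -12*(-15)*(-33) = 180*(-33) = -5940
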